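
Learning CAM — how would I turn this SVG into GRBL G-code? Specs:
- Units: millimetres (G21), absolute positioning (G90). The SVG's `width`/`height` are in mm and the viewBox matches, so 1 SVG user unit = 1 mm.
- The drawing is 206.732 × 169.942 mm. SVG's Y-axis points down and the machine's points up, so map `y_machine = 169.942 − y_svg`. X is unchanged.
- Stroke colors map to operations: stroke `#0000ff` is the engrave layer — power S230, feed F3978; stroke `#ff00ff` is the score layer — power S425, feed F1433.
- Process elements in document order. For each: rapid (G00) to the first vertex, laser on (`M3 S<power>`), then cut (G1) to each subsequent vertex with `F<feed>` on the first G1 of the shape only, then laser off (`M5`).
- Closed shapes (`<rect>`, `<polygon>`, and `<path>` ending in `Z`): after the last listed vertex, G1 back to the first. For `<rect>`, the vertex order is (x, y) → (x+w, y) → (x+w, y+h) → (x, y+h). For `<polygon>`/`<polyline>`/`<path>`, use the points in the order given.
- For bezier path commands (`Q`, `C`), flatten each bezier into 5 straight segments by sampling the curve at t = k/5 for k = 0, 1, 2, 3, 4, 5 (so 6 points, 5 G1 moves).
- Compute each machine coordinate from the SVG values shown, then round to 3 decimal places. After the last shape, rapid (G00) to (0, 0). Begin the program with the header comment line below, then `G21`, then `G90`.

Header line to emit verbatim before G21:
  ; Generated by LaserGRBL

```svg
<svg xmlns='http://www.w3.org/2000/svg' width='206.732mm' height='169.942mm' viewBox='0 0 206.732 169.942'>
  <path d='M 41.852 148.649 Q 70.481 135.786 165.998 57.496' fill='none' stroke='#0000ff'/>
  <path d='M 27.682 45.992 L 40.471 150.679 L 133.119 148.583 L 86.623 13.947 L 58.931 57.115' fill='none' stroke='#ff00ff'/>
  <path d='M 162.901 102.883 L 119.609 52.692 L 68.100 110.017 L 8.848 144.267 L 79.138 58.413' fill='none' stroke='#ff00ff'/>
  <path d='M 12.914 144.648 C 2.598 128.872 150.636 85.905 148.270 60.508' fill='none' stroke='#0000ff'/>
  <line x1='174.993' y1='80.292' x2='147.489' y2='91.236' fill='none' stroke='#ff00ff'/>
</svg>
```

viewBox `0 0 206.732 169.942` with mm width/height → 1 unit = 1 mm. Flip: y_m = 169.942 − y_svg.

**Shape 1** — `<path>` quadratic bezier, stroke `#0000ff` → engrave (S230, F3978). Control points (SVG): P0=(41.852,148.649), P1=(70.481,135.786), P2=(165.998,57.496); sampled at t=k/5. Machine vertices: (41.852,21.293) → (55.979,29.055) → (75.457,42.052) → (100.286,60.282) → (130.467,83.747) → (165.998,112.446). Open path.

**Shape 2** — `<path>` open polyline, stroke `#ff00ff` → score (S425, F1433). Machine vertices: (27.682,123.950) → (40.471,19.263) → (133.119,21.359) → (86.623,155.995) → (58.931,112.827). Open path.

**Shape 3** — `<path>` open polyline, stroke `#ff00ff` → score (S425, F1433). Machine vertices: (162.901,67.059) → (119.609,117.250) → (68.100,59.925) → (8.848,25.675) → (79.138,111.529). Open path.

**Shape 4** — `<path>` cubic bezier, stroke `#0000ff` → engrave (S230, F3978). Control points (SVG): P0=(12.914,144.648), P1=(2.598,128.872), P2=(150.636,85.905), P3=(148.270,60.508); sampled at t=k/5. Machine vertices: (12.914,25.294) → (23.257,37.664) → (56.784,54.412) → (98.676,73.389) → (134.111,92.445) → (148.270,109.434). Open path.

**Shape 5** — `<line>` line segment, stroke `#ff00ff` → score (S425, F1433). Machine vertices: (174.993,89.650) → (147.489,78.706). Open path.

; Generated by LaserGRBL
G21
G90
G00 X41.852 Y21.293
M3 S230
G1 X55.979 Y29.055 F3978
G1 X75.457 Y42.052
G1 X100.286 Y60.282
G1 X130.467 Y83.747
G1 X165.998 Y112.446
M5
G00 X27.682 Y123.950
M3 S425
G1 X40.471 Y19.263 F1433
G1 X133.119 Y21.359
G1 X86.623 Y155.995
G1 X58.931 Y112.827
M5
G00 X162.901 Y67.059
M3 S425
G1 X119.609 Y117.250 F1433
G1 X68.100 Y59.925
G1 X8.848 Y25.675
G1 X79.138 Y111.529
M5
G00 X12.914 Y25.294
M3 S230
G1 X23.257 Y37.664 F3978
G1 X56.784 Y54.412
G1 X98.676 Y73.389
G1 X134.111 Y92.445
G1 X148.270 Y109.434
M5
G00 X174.993 Y89.650
M3 S425
G1 X147.489 Y78.706 F1433
M5
G00 X0.000 Y0.000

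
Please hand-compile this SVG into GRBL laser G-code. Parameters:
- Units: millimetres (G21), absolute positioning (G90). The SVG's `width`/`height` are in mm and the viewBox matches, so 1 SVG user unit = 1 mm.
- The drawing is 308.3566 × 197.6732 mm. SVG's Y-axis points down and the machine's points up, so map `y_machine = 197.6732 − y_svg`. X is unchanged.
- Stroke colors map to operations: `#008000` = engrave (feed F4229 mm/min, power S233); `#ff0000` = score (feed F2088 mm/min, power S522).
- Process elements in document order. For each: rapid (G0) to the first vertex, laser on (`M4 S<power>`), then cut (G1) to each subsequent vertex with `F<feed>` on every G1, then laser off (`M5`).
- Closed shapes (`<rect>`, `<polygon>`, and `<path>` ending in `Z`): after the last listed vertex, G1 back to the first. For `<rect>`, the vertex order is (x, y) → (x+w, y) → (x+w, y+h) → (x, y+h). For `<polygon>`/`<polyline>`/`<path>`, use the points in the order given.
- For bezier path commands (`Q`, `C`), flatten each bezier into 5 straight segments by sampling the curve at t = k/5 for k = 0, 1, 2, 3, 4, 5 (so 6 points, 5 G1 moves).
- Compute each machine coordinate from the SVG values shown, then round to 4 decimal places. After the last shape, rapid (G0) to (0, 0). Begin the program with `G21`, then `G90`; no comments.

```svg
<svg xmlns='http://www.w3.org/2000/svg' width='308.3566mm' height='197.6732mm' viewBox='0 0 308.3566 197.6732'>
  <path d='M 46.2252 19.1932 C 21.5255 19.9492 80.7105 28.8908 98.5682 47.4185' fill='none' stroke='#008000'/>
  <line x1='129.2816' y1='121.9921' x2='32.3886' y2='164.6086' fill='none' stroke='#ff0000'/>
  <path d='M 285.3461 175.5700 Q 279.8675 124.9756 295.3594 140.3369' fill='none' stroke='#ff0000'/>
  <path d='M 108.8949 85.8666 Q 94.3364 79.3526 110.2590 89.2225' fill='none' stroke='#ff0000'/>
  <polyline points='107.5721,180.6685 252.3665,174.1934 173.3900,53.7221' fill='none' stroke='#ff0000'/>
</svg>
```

G21
G90
G0 X46.2252 Y178.4800
M4 S233
G1 X40.4698 Y177.0329 F4229
G1 X48.8366 Y173.5541 F4229
G1 X65.3154 Y167.9762 F4229
G1 X83.8960 Y160.2322 F4229
G1 X98.5682 Y150.2547 F4229
M5
G0 X129.2816 Y75.6811
M4 S522
G1 X32.3886 Y33.0646 F2088
M5
G0 X285.3461 Y22.1032
M4 S522
G1 X283.9935 Y39.7027 F2088
G1 X284.3185 Y52.0258 F2088
G1 X286.3212 Y59.0724 F2088
G1 X290.0015 Y60.8426 F2088
G1 X295.3594 Y57.3363 F2088
M5
G0 X108.8949 Y111.8066
M4 S522
G1 X104.2907 Y113.7568 F2088
G1 X102.1251 Y114.3964 F2088
G1 X102.3979 Y113.7252 F2088
G1 X105.1092 Y111.7433 F2088
G1 X110.2590 Y108.4507 F2088
M5
G0 X107.5721 Y17.0047
M4 S522
G1 X252.3665 Y23.4798 F2088
G1 X173.3900 Y143.9511 F2088
M5
G0 X0.0000 Y0.0000

viewBox `0 0 308.3566 197.6732` with mm width/height → 1 unit = 1 mm. Flip: y_m = 197.6732 − y_svg.

**Shape 1** — `<path>` cubic bezier, stroke `#008000` → engrave (S233, F4229). Control points (SVG): P0=(46.2252,19.1932), P1=(21.5255,19.9492), P2=(80.7105,28.8908), P3=(98.5682,47.4185); sampled at t=k/5. Machine vertices: (46.2252,178.4800) → (40.4698,177.0329) → (48.8366,173.5541) → (65.3154,167.9762) → (83.8960,160.2322) → (98.5682,150.2547). Open path.

**Shape 2** — `<line>` line segment, stroke `#ff0000` → score (S522, F2088). Machine vertices: (129.2816,75.6811) → (32.3886,33.0646). Open path.

**Shape 3** — `<path>` quadratic bezier, stroke `#ff0000` → score (S522, F2088). Control points (SVG): P0=(285.3461,175.5700), P1=(279.8675,124.9756), P2=(295.3594,140.3369); sampled at t=k/5. Machine vertices: (285.3461,22.1032) → (283.9935,39.7027) → (284.3185,52.0258) → (286.3212,59.0724) → (290.0015,60.8426) → (295.3594,57.3363). Open path.

**Shape 4** — `<path>` quadratic bezier, stroke `#ff0000` → score (S522, F2088). Control points (SVG): P0=(108.8949,85.8666), P1=(94.3364,79.3526), P2=(110.2590,89.2225); sampled at t=k/5. Machine vertices: (108.8949,111.8066) → (104.2907,113.7568) → (102.1251,114.3964) → (102.3979,113.7252) → (105.1092,111.7433) → (110.2590,108.4507). Open path.

**Shape 5** — `<polyline>` open polyline, stroke `#ff0000` → score (S522, F2088). Machine vertices: (107.5721,17.0047) → (252.3665,23.4798) → (173.3900,143.9511). Open path.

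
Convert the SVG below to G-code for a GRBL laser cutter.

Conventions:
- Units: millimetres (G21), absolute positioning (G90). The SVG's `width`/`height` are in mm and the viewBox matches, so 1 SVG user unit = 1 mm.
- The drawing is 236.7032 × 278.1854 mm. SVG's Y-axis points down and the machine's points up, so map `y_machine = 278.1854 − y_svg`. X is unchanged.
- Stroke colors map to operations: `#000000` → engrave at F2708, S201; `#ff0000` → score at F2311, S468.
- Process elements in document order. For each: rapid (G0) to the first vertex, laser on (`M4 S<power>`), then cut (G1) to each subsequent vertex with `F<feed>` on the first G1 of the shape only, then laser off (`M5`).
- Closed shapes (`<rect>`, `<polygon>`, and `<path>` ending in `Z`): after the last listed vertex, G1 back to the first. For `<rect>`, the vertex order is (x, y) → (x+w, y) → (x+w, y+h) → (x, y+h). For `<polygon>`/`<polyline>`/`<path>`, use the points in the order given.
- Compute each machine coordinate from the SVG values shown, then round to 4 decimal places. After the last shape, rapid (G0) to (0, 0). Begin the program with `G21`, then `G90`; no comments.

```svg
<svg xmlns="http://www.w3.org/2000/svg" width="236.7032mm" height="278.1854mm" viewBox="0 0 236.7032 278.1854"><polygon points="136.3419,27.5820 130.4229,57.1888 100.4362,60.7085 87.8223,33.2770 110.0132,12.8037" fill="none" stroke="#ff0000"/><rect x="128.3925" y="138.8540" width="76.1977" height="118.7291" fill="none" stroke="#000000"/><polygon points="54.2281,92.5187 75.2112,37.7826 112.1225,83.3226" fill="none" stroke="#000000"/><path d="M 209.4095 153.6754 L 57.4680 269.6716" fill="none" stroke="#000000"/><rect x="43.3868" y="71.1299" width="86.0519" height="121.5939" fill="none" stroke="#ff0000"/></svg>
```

G21
G90
G0 X136.3419 Y250.6034
M4 S468
G1 X130.4229 Y220.9966 F2311
G1 X100.4362 Y217.4769
G1 X87.8223 Y244.9084
G1 X110.0132 Y265.3817
G1 X136.3419 Y250.6034
M5
G0 X128.3925 Y139.3314
M4 S201
G1 X204.5902 Y139.3314 F2708
G1 X204.5902 Y20.6023
G1 X128.3925 Y20.6023
G1 X128.3925 Y139.3314
M5
G0 X54.2281 Y185.6667
M4 S201
G1 X75.2112 Y240.4028 F2708
G1 X112.1225 Y194.8628
G1 X54.2281 Y185.6667
M5
G0 X209.4095 Y124.5100
M4 S201
G1 X57.4680 Y8.5138 F2708
M5
G0 X43.3868 Y207.0555
M4 S468
G1 X129.4387 Y207.0555 F2311
G1 X129.4387 Y85.4616
G1 X43.3868 Y85.4616
G1 X43.3868 Y207.0555
M5
G0 X0.0000 Y0.0000

1 u = 1 mm; y_m = 278.1854 − y.

[1] `<polygon>` regular polygon, #ff0000→score S468 F2311: (136.3419,250.6034) → (130.4229,220.9966) → (100.4362,217.4769) → (87.8223,244.9084) → (110.0132,265.3817) → (136.3419,250.6034) (closed)

[2] `<rect>` rectangle, #000000→engrave S201 F2708: (128.3925,139.3314) → (204.5902,139.3314) → (204.5902,20.6023) → (128.3925,20.6023) → (128.3925,139.3314) (closed)

[3] `<polygon>` regular polygon, #000000→engrave S201 F2708: (54.2281,185.6667) → (75.2112,240.4028) → (112.1225,194.8628) → (54.2281,185.6667) (closed)

[4] `<path>` line segment, #000000→engrave S201 F2708: (209.4095,124.5100) → (57.4680,8.5138)

[5] `<rect>` rectangle, #ff0000→score S468 F2311: (43.3868,207.0555) → (129.4387,207.0555) → (129.4387,85.4616) → (43.3868,85.4616) → (43.3868,207.0555) (closed)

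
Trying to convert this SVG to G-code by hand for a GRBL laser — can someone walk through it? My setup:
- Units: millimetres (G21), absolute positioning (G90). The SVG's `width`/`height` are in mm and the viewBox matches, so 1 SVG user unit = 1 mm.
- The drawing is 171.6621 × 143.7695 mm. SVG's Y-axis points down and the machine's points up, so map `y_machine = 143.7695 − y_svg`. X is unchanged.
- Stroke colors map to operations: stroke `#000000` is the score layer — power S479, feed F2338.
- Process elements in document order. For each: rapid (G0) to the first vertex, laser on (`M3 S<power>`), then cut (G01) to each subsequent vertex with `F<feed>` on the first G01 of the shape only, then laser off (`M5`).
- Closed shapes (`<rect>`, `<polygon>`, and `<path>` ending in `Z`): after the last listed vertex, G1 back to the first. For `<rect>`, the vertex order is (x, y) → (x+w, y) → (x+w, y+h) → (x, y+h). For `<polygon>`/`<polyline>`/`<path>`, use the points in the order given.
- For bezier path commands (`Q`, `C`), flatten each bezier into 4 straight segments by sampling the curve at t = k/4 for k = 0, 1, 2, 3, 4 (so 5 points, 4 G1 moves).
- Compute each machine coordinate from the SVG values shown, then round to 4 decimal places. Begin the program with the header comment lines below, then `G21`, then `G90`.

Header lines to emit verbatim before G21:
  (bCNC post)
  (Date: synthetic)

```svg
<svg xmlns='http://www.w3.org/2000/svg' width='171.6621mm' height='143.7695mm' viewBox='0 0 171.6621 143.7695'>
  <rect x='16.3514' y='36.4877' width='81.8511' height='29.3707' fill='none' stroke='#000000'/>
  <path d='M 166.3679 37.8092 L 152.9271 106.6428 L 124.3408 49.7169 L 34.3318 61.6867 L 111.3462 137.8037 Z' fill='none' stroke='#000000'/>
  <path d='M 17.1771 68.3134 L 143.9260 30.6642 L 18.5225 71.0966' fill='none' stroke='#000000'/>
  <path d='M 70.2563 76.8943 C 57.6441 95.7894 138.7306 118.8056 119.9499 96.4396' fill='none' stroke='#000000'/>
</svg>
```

Since the viewBox matches the mm dimensions, user units are millimetres directly. The only transform is the Y-flip y_m = 143.7695 − y_svg.

Shape 1 is a rectangle drawn with `<rect>`. Its stroke #000000 means score at S479, F2338. After flipping Y the toolpath is (16.3514,107.2818) → (98.2025,107.2818) → (98.2025,77.9111) → (16.3514,77.9111) → (16.3514,107.2818), returning to the start.

Shape 2 is a closed polygon drawn with `<path>`. Its stroke #000000 means score at S479, F2338. After flipping Y the toolpath is (166.3679,105.9603) → (152.9271,37.1267) → (124.3408,94.0526) → (34.3318,82.0828) → (111.3462,5.9658) → (166.3679,105.9603), returning to the start.

Shape 3 is a open polyline drawn with `<path>`. Its stroke #000000 means score at S479, F2338. After flipping Y the toolpath is (17.1771,75.4561) → (143.9260,113.1053) → (18.5225,72.6729).

Shape 4 is a cubic bezier drawn with `<path>`. Its stroke #000000 means score at S479, F2338. After flipping Y the toolpath is (70.2563,66.8752) → (75.3412,52.7047) → (97.4163,41.6296) → (118.3348,38.2911) → (119.9499,47.3299).

(bCNC post)
(Date: synthetic)
G21
G90
G0 X16.3514 Y107.2818
M3 S479
G01 X98.2025 Y107.2818 F2338
G01 X98.2025 Y77.9111
G01 X16.3514 Y77.9111
G01 X16.3514 Y107.2818
M5
G0 X166.3679 Y105.9603
M3 S479
G01 X152.9271 Y37.1267 F2338
G01 X124.3408 Y94.0526
G01 X34.3318 Y82.0828
G01 X111.3462 Y5.9658
G01 X166.3679 Y105.9603
M5
G0 X17.1771 Y75.4561
M3 S479
G01 X143.9260 Y113.1053 F2338
G01 X18.5225 Y72.6729
M5
G0 X70.2563 Y66.8752
M3 S479
G01 X75.3412 Y52.7047 F2338
G01 X97.4163 Y41.6296
G01 X118.3348 Y38.2911
G01 X119.9499 Y47.3299
M5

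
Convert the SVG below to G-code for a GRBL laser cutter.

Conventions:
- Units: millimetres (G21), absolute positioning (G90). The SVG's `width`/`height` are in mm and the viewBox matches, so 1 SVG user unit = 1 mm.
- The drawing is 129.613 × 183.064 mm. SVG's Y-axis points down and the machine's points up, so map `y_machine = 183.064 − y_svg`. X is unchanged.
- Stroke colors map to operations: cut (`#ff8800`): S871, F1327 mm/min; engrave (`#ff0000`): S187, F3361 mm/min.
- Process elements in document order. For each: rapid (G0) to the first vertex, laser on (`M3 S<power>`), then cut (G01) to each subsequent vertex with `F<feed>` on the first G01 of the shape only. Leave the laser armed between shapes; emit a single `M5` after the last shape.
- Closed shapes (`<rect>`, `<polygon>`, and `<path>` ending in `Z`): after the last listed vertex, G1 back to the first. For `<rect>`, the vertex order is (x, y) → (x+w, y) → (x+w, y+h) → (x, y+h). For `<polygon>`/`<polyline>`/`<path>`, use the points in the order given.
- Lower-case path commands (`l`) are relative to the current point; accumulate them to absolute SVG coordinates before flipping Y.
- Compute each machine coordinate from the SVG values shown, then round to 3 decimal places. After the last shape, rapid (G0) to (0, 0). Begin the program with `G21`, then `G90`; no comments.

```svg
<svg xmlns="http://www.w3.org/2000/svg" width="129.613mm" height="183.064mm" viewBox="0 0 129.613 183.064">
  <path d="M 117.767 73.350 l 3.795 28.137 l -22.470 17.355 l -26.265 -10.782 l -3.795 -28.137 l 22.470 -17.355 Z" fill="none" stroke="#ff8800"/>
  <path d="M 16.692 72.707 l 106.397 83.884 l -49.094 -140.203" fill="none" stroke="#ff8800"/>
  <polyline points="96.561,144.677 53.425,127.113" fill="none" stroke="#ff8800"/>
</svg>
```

1 u = 1 mm; y_m = 183.064 − y.

[1] `<path>` regular polygon, #ff8800→cut S871 F1327: (117.767,109.714) → (121.562,81.577) → (99.092,64.222) → (72.827,75.004) → (69.032,103.141) → (91.502,120.496) → (117.767,109.714) (closed)

[2] `<path>` open polyline, #ff8800→cut S871 F1327: (16.692,110.357) → (123.089,26.473) → (73.995,166.676)

[3] `<polyline>` line segment, #ff8800→cut S871 F1327: (96.561,38.387) → (53.425,55.951)

G21
G90
G0 X117.767 Y109.714
M3 S871
G01 X121.562 Y81.577 F1327
G01 X99.092 Y64.222
G01 X72.827 Y75.004
G01 X69.032 Y103.141
G01 X91.502 Y120.496
G01 X117.767 Y109.714
G0 X16.692 Y110.357
M3 S871
G01 X123.089 Y26.473 F1327
G01 X73.995 Y166.676
G0 X96.561 Y38.387
M3 S871
G01 X53.425 Y55.951 F1327
M5
G0 X0.000 Y0.000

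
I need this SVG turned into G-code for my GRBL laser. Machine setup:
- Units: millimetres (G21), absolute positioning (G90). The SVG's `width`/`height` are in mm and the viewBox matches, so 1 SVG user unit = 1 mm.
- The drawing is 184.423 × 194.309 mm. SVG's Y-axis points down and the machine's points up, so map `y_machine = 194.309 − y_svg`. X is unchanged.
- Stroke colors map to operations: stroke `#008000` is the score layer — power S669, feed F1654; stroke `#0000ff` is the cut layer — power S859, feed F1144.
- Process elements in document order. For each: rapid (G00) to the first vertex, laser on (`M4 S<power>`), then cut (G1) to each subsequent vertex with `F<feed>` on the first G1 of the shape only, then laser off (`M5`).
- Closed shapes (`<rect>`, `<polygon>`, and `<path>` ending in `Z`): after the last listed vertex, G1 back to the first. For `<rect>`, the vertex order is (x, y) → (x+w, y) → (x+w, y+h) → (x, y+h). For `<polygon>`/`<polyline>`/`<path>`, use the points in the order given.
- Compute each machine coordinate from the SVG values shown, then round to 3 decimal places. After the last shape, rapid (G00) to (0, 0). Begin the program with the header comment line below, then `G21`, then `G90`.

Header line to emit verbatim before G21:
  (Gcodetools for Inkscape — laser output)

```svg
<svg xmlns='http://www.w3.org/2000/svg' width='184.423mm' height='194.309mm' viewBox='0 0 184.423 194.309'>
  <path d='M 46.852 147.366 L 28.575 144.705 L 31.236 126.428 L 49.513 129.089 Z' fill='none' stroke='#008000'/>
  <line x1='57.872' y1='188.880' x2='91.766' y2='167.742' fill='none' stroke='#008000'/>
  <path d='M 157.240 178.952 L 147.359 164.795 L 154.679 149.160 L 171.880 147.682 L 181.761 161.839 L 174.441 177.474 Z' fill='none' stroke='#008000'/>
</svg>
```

viewBox `0 0 184.423 194.309` with mm width/height → 1 unit = 1 mm. Flip: y_m = 194.309 − y_svg.

**Shape 1** — `<path>` regular polygon, stroke `#008000` → score (S669, F1654). Machine vertices: (46.852,46.943) → (28.575,49.604) → (31.236,67.881) → (49.513,65.220) → (46.852,46.943). Closed: final G1 returns to the first vertex.

**Shape 2** — `<line>` line segment, stroke `#008000` → score (S669, F1654). Machine vertices: (57.872,5.429) → (91.766,26.567). Open path.

**Shape 3** — `<path>` regular polygon, stroke `#008000` → score (S669, F1654). Machine vertices: (157.240,15.357) → (147.359,29.514) → (154.679,45.149) → (171.880,46.627) → (181.761,32.470) → (174.441,16.835) → (157.240,15.357). Closed: final G1 returns to the first vertex.

(Gcodetools for Inkscape — laser output)
G21
G90
G00 X46.852 Y46.943
M4 S669
G1 X28.575 Y49.604 F1654
G1 X31.236 Y67.881
G1 X49.513 Y65.220
G1 X46.852 Y46.943
M5
G00 X57.872 Y5.429
M4 S669
G1 X91.766 Y26.567 F1654
M5
G00 X157.240 Y15.357
M4 S669
G1 X147.359 Y29.514 F1654
G1 X154.679 Y45.149
G1 X171.880 Y46.627
G1 X181.761 Y32.470
G1 X174.441 Y16.835
G1 X157.240 Y15.357
M5
G00 X0.000 Y0.000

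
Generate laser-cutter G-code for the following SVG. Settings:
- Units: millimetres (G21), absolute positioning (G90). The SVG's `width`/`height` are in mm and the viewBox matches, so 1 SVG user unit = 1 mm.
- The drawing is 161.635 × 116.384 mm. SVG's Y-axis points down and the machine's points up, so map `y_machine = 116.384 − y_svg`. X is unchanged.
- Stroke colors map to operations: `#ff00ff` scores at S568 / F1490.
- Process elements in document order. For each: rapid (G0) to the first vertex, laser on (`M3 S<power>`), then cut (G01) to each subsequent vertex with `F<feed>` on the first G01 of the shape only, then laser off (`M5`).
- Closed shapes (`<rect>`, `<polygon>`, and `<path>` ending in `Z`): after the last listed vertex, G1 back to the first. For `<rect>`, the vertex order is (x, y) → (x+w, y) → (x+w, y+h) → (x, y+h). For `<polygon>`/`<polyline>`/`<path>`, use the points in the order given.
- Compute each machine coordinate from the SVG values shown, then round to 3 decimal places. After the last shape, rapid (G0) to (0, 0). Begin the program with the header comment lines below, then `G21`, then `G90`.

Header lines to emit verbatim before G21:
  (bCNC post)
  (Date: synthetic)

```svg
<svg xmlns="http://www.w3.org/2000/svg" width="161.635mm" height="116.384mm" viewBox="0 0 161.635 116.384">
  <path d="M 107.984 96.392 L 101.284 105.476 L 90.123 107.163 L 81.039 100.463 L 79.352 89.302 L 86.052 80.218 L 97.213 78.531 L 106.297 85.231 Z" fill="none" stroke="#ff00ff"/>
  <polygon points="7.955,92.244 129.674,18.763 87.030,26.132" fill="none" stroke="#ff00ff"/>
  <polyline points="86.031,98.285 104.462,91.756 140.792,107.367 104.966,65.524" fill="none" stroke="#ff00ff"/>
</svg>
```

(bCNC post)
(Date: synthetic)
G21
G90
G0 X107.984 Y19.992
M3 S568
G01 X101.284 Y10.908 F1490
G01 X90.123 Y9.221
G01 X81.039 Y15.921
G01 X79.352 Y27.082
G01 X86.052 Y36.166
G01 X97.213 Y37.853
G01 X106.297 Y31.153
G01 X107.984 Y19.992
M5
G0 X7.955 Y24.140
M3 S568
G01 X129.674 Y97.621 F1490
G01 X87.030 Y90.252
G01 X7.955 Y24.140
M5
G0 X86.031 Y18.099
M3 S568
G01 X104.462 Y24.628 F1490
G01 X140.792 Y9.017
G01 X104.966 Y50.860
M5
G0 X0.000 Y0.000

Since the viewBox matches the mm dimensions, user units are millimetres directly. The only transform is the Y-flip y_m = 116.384 − y_svg.

Shape 1 is a regular polygon drawn with `<path>`. Its stroke #ff00ff means score at S568, F1490. After flipping Y the toolpath is (107.984,19.992) → (101.284,10.908) → (90.123,9.221) → (81.039,15.921) → (79.352,27.082) → (86.052,36.166) → (97.213,37.853) → (106.297,31.153) → (107.984,19.992), returning to the start.

Shape 2 is a closed polygon drawn with `<polygon>`. Its stroke #ff00ff means score at S568, F1490. After flipping Y the toolpath is (7.955,24.140) → (129.674,97.621) → (87.030,90.252) → (7.955,24.140), returning to the start.

Shape 3 is a open polyline drawn with `<polyline>`. Its stroke #ff00ff means score at S568, F1490. After flipping Y the toolpath is (86.031,18.099) → (104.462,24.628) → (140.792,9.017) → (104.966,50.860).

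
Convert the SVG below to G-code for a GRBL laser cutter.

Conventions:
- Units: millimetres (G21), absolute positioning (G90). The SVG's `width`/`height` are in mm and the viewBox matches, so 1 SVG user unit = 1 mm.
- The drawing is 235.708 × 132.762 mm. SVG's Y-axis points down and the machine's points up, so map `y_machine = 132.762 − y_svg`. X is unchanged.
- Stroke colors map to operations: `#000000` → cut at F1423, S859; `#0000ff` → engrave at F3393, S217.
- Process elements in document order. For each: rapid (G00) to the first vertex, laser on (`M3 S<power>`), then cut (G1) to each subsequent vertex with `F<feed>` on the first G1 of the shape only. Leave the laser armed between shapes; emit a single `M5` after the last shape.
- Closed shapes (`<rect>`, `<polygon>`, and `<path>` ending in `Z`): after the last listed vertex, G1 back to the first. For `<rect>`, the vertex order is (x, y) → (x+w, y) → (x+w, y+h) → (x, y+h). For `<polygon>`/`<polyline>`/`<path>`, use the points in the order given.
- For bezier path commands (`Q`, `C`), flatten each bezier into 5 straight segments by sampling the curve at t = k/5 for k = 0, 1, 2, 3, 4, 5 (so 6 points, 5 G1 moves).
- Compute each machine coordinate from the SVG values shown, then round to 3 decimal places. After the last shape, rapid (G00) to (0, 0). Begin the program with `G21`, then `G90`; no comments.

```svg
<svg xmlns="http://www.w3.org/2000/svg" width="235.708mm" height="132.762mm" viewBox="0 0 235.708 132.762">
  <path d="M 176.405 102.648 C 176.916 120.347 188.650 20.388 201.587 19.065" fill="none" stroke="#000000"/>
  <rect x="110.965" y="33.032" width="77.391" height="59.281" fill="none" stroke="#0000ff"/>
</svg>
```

G21
G90
G00 X176.405 Y30.114
M3 S859
G1 X177.978 Y31.883 F1423
G1 X181.764 Y51.508
G1 X187.281 Y78.607
G1 X194.049 Y102.797
G1 X201.587 Y113.697
G00 X110.965 Y99.730
M3 S217
G1 X188.356 Y99.730 F3393
G1 X188.356 Y40.449
G1 X110.965 Y40.449
G1 X110.965 Y99.730
M5
G00 X0.000 Y0.000

Since the viewBox matches the mm dimensions, user units are millimetres directly. The only transform is the Y-flip y_m = 132.762 − y_svg.

Shape 1 is a cubic bezier drawn with `<path>`. Its stroke #000000 means cut at S859, F1423. After flipping Y the toolpath is (176.405,30.114) → (177.978,31.883) → (181.764,51.508) → (187.281,78.607) → (194.049,102.797) → (201.587,113.697).

Shape 2 is a rectangle drawn with `<rect>`. Its stroke #0000ff means engrave at S217, F3393. After flipping Y the toolpath is (110.965,99.730) → (188.356,99.730) → (188.356,40.449) → (110.965,40.449) → (110.965,99.730), returning to the start.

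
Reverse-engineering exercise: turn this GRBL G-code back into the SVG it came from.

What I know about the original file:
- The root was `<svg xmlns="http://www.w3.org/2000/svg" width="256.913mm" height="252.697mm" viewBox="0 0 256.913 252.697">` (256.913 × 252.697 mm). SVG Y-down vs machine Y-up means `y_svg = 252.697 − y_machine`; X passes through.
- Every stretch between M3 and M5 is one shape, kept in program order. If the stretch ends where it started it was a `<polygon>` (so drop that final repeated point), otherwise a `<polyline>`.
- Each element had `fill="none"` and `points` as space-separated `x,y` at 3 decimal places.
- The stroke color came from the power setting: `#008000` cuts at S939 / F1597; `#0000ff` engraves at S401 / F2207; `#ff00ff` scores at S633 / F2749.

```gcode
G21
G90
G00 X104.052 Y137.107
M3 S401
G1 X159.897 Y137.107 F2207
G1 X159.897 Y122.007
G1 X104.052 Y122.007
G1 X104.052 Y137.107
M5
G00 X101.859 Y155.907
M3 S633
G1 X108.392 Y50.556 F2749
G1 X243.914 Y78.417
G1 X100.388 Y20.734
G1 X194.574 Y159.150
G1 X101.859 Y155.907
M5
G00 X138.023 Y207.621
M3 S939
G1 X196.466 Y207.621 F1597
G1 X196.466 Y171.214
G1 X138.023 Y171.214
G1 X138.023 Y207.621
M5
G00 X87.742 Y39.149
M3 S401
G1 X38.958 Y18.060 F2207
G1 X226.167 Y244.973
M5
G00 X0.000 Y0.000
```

Machine Y-up, SVG Y-down with viewBox height 252.697, so y_svg = 252.697 − y_machine; X carries over.

Run 1: power S401 maps to stroke `#0000ff` (engrave). The run returns to its start, so emit a `<polygon>` with points (Y-flipped): 104.052,115.590 159.897,115.590 159.897,130.690 104.052,130.690.

Run 2: S633 ⇒ score layer `#ff00ff`. The run returns to its start, so emit a `<polygon>` with points (Y-flipped): 101.859,96.790 108.392,202.141 243.914,174.280 100.388,231.963 194.574,93.547.

Run 3: the run's S939 means `#008000` (cut). The run returns to its start, so emit a `<polygon>` with points (Y-flipped): 138.023,45.076 196.466,45.076 196.466,81.483 138.023,81.483.

Run 4: S401 ⇒ engrave layer `#0000ff`. The run is open, so emit a `<polyline>` with points (Y-flipped): 87.742,213.548 38.958,234.637 226.167,7.724.

<svg xmlns="http://www.w3.org/2000/svg" width="256.913mm" height="252.697mm" viewBox="0 0 256.913 252.697">
  <polygon points="104.052,115.590 159.897,115.590 159.897,130.690 104.052,130.690" fill="none" stroke="#0000ff"/>
  <polygon points="101.859,96.790 108.392,202.141 243.914,174.280 100.388,231.963 194.574,93.547" fill="none" stroke="#ff00ff"/>
  <polygon points="138.023,45.076 196.466,45.076 196.466,81.483 138.023,81.483" fill="none" stroke="#008000"/>
  <polyline points="87.742,213.548 38.958,234.637 226.167,7.724" fill="none" stroke="#0000ff"/>
</svg>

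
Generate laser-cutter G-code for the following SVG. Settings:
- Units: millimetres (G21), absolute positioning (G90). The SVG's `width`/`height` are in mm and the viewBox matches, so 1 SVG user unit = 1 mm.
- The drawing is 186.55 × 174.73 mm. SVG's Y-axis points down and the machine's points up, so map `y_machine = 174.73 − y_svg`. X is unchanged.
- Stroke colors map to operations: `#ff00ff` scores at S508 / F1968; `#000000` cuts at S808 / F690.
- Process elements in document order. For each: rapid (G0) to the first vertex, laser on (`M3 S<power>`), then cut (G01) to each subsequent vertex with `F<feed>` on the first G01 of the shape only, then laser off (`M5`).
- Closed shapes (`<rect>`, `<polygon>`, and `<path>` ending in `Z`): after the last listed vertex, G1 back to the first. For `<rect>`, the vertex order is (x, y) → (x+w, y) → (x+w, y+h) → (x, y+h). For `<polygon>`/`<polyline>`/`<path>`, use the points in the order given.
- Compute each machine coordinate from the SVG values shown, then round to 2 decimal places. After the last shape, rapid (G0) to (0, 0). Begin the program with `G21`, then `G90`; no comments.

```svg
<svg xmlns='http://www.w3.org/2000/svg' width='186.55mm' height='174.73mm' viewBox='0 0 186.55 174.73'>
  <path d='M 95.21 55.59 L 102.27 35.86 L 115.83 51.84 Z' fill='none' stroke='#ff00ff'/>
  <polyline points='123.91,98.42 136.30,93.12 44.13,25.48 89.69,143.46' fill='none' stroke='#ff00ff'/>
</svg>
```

1 u = 1 mm; y_m = 174.73 − y.

[1] `<path>` regular polygon, #ff00ff→score S508 F1968: (95.21,119.14) → (102.27,138.87) → (115.83,122.89) → (95.21,119.14) (closed)

[2] `<polyline>` open polyline, #ff00ff→score S508 F1968: (123.91,76.31) → (136.30,81.61) → (44.13,149.25) → (89.69,31.27)

G21
G90
G0 X95.21 Y119.14
M3 S508
G01 X102.27 Y138.87 F1968
G01 X115.83 Y122.89
G01 X95.21 Y119.14
M5
G0 X123.91 Y76.31
M3 S508
G01 X136.30 Y81.61 F1968
G01 X44.13 Y149.25
G01 X89.69 Y31.27
M5
G0 X0.00 Y0.00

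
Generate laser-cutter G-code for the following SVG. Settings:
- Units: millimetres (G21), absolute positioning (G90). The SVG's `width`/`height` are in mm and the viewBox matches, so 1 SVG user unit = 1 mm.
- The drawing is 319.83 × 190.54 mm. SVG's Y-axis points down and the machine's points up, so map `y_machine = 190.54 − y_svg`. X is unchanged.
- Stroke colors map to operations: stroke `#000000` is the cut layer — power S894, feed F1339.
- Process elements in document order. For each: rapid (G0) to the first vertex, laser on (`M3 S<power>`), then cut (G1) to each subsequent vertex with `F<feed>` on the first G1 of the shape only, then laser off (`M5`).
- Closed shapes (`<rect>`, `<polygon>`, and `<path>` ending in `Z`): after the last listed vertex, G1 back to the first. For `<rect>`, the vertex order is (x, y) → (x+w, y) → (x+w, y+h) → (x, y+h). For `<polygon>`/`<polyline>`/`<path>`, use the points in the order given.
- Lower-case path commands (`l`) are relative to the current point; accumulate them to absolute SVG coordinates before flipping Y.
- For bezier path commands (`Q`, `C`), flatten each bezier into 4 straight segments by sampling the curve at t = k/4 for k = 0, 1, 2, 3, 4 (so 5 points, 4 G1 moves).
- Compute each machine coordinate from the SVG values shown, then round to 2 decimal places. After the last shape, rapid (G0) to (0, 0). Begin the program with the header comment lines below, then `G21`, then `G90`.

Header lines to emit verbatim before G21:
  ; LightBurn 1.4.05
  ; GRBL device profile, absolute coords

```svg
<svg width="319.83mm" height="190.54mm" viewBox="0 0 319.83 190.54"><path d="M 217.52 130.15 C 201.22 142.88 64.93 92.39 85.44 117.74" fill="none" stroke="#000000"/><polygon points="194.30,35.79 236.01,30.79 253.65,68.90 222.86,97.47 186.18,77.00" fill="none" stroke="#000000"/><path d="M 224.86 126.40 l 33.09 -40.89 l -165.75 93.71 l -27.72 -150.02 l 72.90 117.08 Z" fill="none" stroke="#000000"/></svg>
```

1 u = 1 mm; y_m = 190.54 − y.

[1] `<path>` cubic bezier, #000000→cut S894 F1339: (217.52,60.39) → (187.12,60.52) → (137.68,71.33) → (95.13,79.77) → (85.44,72.80)

[2] `<polygon>` regular polygon, #000000→cut S894 F1339: (194.30,154.75) → (236.01,159.75) → (253.65,121.64) → (222.86,93.07) → (186.18,113.54) → (194.30,154.75) (closed)

[3] `<path>` closed polygon, #000000→cut S894 F1339: (224.86,64.14) → (257.95,105.03) → (92.20,11.32) → (64.48,161.34) → (137.38,44.26) → (224.86,64.14) (closed)

; LightBurn 1.4.05
; GRBL device profile, absolute coords
G21
G90
G0 X217.52 Y60.39
M3 S894
G1 X187.12 Y60.52 F1339
G1 X137.68 Y71.33
G1 X95.13 Y79.77
G1 X85.44 Y72.80
M5
G0 X194.30 Y154.75
M3 S894
G1 X236.01 Y159.75 F1339
G1 X253.65 Y121.64
G1 X222.86 Y93.07
G1 X186.18 Y113.54
G1 X194.30 Y154.75
M5
G0 X224.86 Y64.14
M3 S894
G1 X257.95 Y105.03 F1339
G1 X92.20 Y11.32
G1 X64.48 Y161.34
G1 X137.38 Y44.26
G1 X224.86 Y64.14
M5
G0 X0.00 Y0.00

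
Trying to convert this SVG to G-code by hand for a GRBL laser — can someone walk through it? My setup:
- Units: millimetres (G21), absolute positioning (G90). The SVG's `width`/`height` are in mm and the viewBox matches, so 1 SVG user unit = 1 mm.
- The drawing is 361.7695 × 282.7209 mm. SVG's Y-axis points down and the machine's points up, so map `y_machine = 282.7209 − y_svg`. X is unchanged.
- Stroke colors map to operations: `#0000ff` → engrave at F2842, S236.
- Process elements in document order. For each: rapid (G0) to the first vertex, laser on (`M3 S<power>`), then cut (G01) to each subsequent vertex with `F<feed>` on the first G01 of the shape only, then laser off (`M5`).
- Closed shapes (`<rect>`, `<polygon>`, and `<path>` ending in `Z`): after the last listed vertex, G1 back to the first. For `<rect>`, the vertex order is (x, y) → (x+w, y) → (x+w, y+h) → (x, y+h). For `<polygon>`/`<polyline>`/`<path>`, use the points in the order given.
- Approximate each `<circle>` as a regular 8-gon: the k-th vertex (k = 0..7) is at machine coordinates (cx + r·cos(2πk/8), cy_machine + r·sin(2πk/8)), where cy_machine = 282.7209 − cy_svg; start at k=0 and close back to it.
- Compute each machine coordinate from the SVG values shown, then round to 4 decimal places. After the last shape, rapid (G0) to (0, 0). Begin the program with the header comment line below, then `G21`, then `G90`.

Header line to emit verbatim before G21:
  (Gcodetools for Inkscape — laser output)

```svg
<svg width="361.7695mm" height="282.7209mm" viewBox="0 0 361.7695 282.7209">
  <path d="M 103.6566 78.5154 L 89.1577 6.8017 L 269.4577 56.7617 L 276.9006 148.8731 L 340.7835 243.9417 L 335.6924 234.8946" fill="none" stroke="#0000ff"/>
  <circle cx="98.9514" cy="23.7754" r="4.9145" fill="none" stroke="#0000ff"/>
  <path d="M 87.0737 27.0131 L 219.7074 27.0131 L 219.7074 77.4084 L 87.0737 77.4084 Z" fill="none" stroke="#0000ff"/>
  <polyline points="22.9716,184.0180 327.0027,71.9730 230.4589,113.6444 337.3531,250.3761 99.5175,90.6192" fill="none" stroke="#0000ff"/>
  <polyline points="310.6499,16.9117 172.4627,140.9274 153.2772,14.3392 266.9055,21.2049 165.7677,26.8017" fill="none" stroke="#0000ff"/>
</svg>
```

viewBox `0 0 361.7695 282.7209` with mm width/height → 1 unit = 1 mm. Flip: y_m = 282.7209 − y_svg.

**Shape 1** — `<path>` open polyline, stroke `#0000ff` → engrave (S236, F2842). Machine vertices: (103.6566,204.2055) → (89.1577,275.9192) → (269.4577,225.9592) → (276.9006,133.8478) → (340.7835,38.7792) → (335.6924,47.8263). Open path.

**Shape 2** — `<circle>` circle, stroke `#0000ff` → engrave (S236, F2842). Machine vertices: (103.8659,258.9455) → (102.4265,262.4206) → (98.9514,263.8600) → (95.4763,262.4206) → (94.0369,258.9455) → (95.4763,255.4704) → (98.9514,254.0310) → (102.4265,255.4704) → (103.8659,258.9455). Closed: final G1 returns to the first vertex.

**Shape 3** — `<path>` rectangle, stroke `#0000ff` → engrave (S236, F2842). Machine vertices: (87.0737,255.7078) → (219.7074,255.7078) → (219.7074,205.3125) → (87.0737,205.3125) → (87.0737,255.7078). Closed: final G1 returns to the first vertex.

**Shape 4** — `<polyline>` open polyline, stroke `#0000ff` → engrave (S236, F2842). Machine vertices: (22.9716,98.7029) → (327.0027,210.7479) → (230.4589,169.0765) → (337.3531,32.3448) → (99.5175,192.1017). Open path.

**Shape 5** — `<polyline>` open polyline, stroke `#0000ff` → engrave (S236, F2842). Machine vertices: (310.6499,265.8092) → (172.4627,141.7935) → (153.2772,268.3817) → (266.9055,261.5160) → (165.7677,255.9192). Open path.

(Gcodetools for Inkscape — laser output)
G21
G90
G0 X103.6566 Y204.2055
M3 S236
G01 X89.1577 Y275.9192 F2842
G01 X269.4577 Y225.9592
G01 X276.9006 Y133.8478
G01 X340.7835 Y38.7792
G01 X335.6924 Y47.8263
M5
G0 X103.8659 Y258.9455
M3 S236
G01 X102.4265 Y262.4206 F2842
G01 X98.9514 Y263.8600
G01 X95.4763 Y262.4206
G01 X94.0369 Y258.9455
G01 X95.4763 Y255.4704
G01 X98.9514 Y254.0310
G01 X102.4265 Y255.4704
G01 X103.8659 Y258.9455
M5
G0 X87.0737 Y255.7078
M3 S236
G01 X219.7074 Y255.7078 F2842
G01 X219.7074 Y205.3125
G01 X87.0737 Y205.3125
G01 X87.0737 Y255.7078
M5
G0 X22.9716 Y98.7029
M3 S236
G01 X327.0027 Y210.7479 F2842
G01 X230.4589 Y169.0765
G01 X337.3531 Y32.3448
G01 X99.5175 Y192.1017
M5
G0 X310.6499 Y265.8092
M3 S236
G01 X172.4627 Y141.7935 F2842
G01 X153.2772 Y268.3817
G01 X266.9055 Y261.5160
G01 X165.7677 Y255.9192
M5
G0 X0.0000 Y0.0000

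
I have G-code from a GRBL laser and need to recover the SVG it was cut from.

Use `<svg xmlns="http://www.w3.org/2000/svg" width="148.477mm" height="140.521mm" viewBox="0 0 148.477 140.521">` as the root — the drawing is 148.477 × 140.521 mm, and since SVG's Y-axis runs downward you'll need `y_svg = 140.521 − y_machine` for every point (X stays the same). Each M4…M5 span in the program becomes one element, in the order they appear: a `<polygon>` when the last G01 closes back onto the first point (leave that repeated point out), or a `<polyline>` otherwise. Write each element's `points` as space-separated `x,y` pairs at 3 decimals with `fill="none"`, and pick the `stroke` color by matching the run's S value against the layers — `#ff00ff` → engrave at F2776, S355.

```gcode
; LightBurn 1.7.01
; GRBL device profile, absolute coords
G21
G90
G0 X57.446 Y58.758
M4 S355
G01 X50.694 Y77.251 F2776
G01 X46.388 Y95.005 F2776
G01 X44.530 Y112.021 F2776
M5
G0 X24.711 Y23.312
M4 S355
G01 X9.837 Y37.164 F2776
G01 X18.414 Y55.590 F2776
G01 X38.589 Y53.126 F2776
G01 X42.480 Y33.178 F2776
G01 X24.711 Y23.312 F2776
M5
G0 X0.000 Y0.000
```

<svg xmlns="http://www.w3.org/2000/svg" width="148.477mm" height="140.521mm" viewBox="0 0 148.477 140.521">
  <polyline points="57.446,81.763 50.694,63.270 46.388,45.516 44.530,28.500" fill="none" stroke="#ff00ff"/>
  <polygon points="24.711,117.209 9.837,103.357 18.414,84.931 38.589,87.395 42.480,107.343" fill="none" stroke="#ff00ff"/>
</svg>

Each laser-on run becomes one SVG element. Flip Y back into SVG space with y_svg = 140.521 − y_machine. Every run uses S355, so all elements get stroke `#ff00ff` (engrave).

Run 1: The run is open, so emit a `<polyline>` with points (Y-flipped): 57.446,81.763 50.694,63.270 46.388,45.516 44.530,28.500.

Run 2: The run returns to its start, so emit a `<polygon>` with points (Y-flipped): 24.711,117.209 9.837,103.357 18.414,84.931 38.589,87.395 42.480,107.343.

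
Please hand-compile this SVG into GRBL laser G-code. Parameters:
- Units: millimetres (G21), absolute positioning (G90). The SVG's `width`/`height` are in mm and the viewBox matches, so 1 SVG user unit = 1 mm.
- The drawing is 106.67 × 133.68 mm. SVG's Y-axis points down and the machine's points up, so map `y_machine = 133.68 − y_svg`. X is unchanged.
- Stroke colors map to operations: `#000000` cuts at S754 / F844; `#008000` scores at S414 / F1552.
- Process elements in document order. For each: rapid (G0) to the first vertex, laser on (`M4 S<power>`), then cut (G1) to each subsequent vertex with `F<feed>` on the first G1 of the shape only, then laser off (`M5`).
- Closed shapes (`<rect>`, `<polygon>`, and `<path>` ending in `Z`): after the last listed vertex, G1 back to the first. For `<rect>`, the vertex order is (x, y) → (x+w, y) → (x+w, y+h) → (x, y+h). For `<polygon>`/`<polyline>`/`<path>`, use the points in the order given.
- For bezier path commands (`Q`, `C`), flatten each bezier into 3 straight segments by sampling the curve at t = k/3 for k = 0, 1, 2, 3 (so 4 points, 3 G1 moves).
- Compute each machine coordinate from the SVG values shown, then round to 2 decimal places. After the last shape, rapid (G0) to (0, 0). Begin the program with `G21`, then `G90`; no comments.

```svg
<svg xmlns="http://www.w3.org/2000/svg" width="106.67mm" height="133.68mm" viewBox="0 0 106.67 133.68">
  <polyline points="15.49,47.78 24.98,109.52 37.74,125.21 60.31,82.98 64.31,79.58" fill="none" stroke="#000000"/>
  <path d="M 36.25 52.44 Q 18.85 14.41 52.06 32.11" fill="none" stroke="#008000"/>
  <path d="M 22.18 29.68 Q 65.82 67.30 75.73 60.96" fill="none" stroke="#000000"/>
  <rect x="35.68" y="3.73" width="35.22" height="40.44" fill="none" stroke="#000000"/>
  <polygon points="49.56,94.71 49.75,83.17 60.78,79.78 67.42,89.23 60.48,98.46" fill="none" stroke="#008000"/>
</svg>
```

G21
G90
G0 X15.49 Y85.90
M4 S754
G1 X24.98 Y24.16 F844
G1 X37.74 Y8.47
G1 X60.31 Y50.70
G1 X64.31 Y54.10
M5
G0 X36.25 Y81.24
M4 S414
G1 X30.27 Y100.40 F1552
G1 X35.54 Y107.18
G1 X52.06 Y101.57
M5
G0 X22.18 Y104.00
M4 S754
G1 X47.53 Y83.80 F844
G1 X65.38 Y73.38
G1 X75.73 Y72.72
M5
G0 X35.68 Y129.95
M4 S754
G1 X70.90 Y129.95 F844
G1 X70.90 Y89.51
G1 X35.68 Y89.51
G1 X35.68 Y129.95
M5
G0 X49.56 Y38.97
M4 S414
G1 X49.75 Y50.51 F1552
G1 X60.78 Y53.90
G1 X67.42 Y44.45
G1 X60.48 Y35.22
G1 X49.56 Y38.97
M5
G0 X0.00 Y0.00

1 u = 1 mm; y_m = 133.68 − y.

[1] `<polyline>` open polyline, #000000→cut S754 F844: (15.49,85.90) → (24.98,24.16) → (37.74,8.47) → (60.31,50.70) → (64.31,54.10)

[2] `<path>` quadratic bezier, #008000→score S414 F1552: (36.25,81.24) → (30.27,100.40) → (35.54,107.18) → (52.06,101.57)

[3] `<path>` quadratic bezier, #000000→cut S754 F844: (22.18,104.00) → (47.53,83.80) → (65.38,73.38) → (75.73,72.72)

[4] `<rect>` rectangle, #000000→cut S754 F844: (35.68,129.95) → (70.90,129.95) → (70.90,89.51) → (35.68,89.51) → (35.68,129.95) (closed)

[5] `<polygon>` regular polygon, #008000→score S414 F1552: (49.56,38.97) → (49.75,50.51) → (60.78,53.90) → (67.42,44.45) → (60.48,35.22) → (49.56,38.97) (closed)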